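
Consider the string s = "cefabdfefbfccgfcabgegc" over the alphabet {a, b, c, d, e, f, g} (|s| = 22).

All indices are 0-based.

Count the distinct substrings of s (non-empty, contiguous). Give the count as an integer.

235

rank | idx | suffix
   0 |   3 | abdfefbfccgfcabgegc
   1 |  16 | abgegc
   2 |   4 | bdfefbfccgfcabgegc
   3 |   9 | bfccgfcabgegc
   4 |  17 | bgegc
   5 |  21 | c
   6 |  15 | cabgegc
   7 |  11 | ccgfcabgegc
   8 |   0 | cefabdfefbfccgfcabgegc
   9 |  12 | cgfcabgegc
  10 |   5 | dfefbfccgfcabgegc
  11 |   1 | efabdfefbfccgfcabgegc
  12 |   7 | efbfccgfcabgegc
  13 |  19 | egc
  14 |   2 | fabdfefbfccgfcabgegc
  15 |   8 | fbfccgfcabgegc
  16 |  14 | fcabgegc
  17 |  10 | fccgfcabgegc
  18 |   6 | fefbfccgfcabgegc
  19 |  20 | gc
  20 |  18 | gegc
  21 |  13 | gfcabgegc

SA = [3, 16, 4, 9, 17, 21, 15, 11, 0, 12, 5, 1, 7, 19, 2, 8, 14, 10, 6, 20, 18, 13]
i: (SA[i-1],SA[i]) lcp shared
  1: (3,16) 2 'ab'
  2: (16,4) 0 ''
  3: (4,9) 1 'b'
  4: (9,17) 1 'b'
  5: (17,21) 0 ''
  6: (21,15) 1 'c'
  7: (15,11) 1 'c'
  8: (11,0) 1 'c'
  9: (0,12) 1 'c'
  10: (12,5) 0 ''
  11: (5,1) 0 ''
  12: (1,7) 2 'ef'
  13: (7,19) 1 'e'
  14: (19,2) 0 ''
  15: (2,8) 1 'f'
  16: (8,14) 1 'f'
  17: (14,10) 2 'fc'
  18: (10,6) 1 'f'
  19: (6,20) 0 ''
  20: (20,18) 1 'g'
  21: (18,13) 1 'g'

n(n+1)/2 = 22·23/2 = 253
Σ LCP = 0 + 2 + 0 + 1 + 1 + 0 + 1 + 1 + 1 + 1 + 0 + 0 + 2 + 1 + 0 + 1 + 1 + 2 + 1 + 0 + 1 + 1 = 18
distinct = 253 − 18 = 235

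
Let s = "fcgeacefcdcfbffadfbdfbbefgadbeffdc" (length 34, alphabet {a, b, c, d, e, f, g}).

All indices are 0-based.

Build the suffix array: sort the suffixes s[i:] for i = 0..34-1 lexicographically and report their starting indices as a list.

[4, 26, 15, 21, 18, 28, 22, 12, 33, 8, 5, 10, 1, 27, 32, 9, 19, 16, 3, 6, 29, 23, 14, 20, 17, 11, 7, 0, 31, 13, 30, 24, 25, 2]

rank→(start, suffix):
  0 → (4, 'acefcdcfbffadfbdfbbefgadbeffdc')
  1 → (26, 'adbeffdc')
  2 → (15, 'adfbdfbbefgadbeffdc')
  3 → (21, 'bbefgadbeffdc')
  4 → (18, 'bdfbbefgadbeffdc')
  5 → (28, 'beffdc')
  6 → (22, 'befgadbeffdc')
  7 → (12, 'bffadfbdfbbefgadbeffdc')
  8 → (33, 'c')
  9 → (8, 'cdcfbffadfbdfbbefgadbeffdc')
  10 → (5, 'cefcdcfbffadfbdfbbefgadbeffdc')
  11 → (10, 'cfbffadfbdfbbefgadbeffdc')
  12 → (1, 'cgeacefcdcfbffadfbdfbbefgadbeffdc')
  13 → (27, 'dbeffdc')
  14 → (32, 'dc')
  15 → (9, 'dcfbffadfbdfbbefgadbeffdc')
  16 → (19, 'dfbbefgadbeffdc')
  17 → (16, 'dfbdfbbefgadbeffdc')
  18 → (3, 'eacefcdcfbffadfbdfbbefgadbeffdc')
  19 → (6, 'efcdcfbffadfbdfbbefgadbeffdc')
  20 → (29, 'effdc')
  21 → (23, 'efgadbeffdc')
  22 → (14, 'fadfbdfbbefgadbeffdc')
  23 → (20, 'fbbefgadbeffdc')
  24 → (17, 'fbdfbbefgadbeffdc')
  25 → (11, 'fbffadfbdfbbefgadbeffdc')
  26 → (7, 'fcdcfbffadfbdfbbefgadbeffdc')
  27 → (0, 'fcgeacefcdcfbffadfbdfbbefgadbeffdc')
  28 → (31, 'fdc')
  29 → (13, 'ffadfbdfbbefgadbeffdc')
  30 → (30, 'ffdc')
  31 → (24, 'fgadbeffdc')
  32 → (25, 'gadbeffdc')
  33 → (2, 'geacefcdcfbffadfbdfbbefgadbeffdc')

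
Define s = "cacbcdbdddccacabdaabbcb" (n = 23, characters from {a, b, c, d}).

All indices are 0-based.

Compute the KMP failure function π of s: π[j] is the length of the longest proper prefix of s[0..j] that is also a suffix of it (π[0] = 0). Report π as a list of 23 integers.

π[0] = 0
j=1 s[j]='a': π[1]=0 (border '')
j=2 s[j]='c': π[2]=1 (border 'c')
j=3 s[j]='b': k: 1→0; π[3]=0 (border '')
j=4 s[j]='c': π[4]=1 (border 'c')
j=5 s[j]='d': k: 1→0; π[5]=0 (border '')
j=6 s[j]='b': π[6]=0 (border '')
j=7 s[j]='d': π[7]=0 (border '')
j=8 s[j]='d': π[8]=0 (border '')
j=9 s[j]='d': π[9]=0 (border '')
j=10 s[j]='c': π[10]=1 (border 'c')
j=11 s[j]='c': k: 1→0; π[11]=1 (border 'c')
j=12 s[j]='a': π[12]=2 (border 'ca')
j=13 s[j]='c': π[13]=3 (border 'cac')
j=14 s[j]='a': k: 3→1; π[14]=2 (border 'ca')
j=15 s[j]='b': k: 2→0; π[15]=0 (border '')
j=16 s[j]='d': π[16]=0 (border '')
j=17 s[j]='a': π[17]=0 (border '')
j=18 s[j]='a': π[18]=0 (border '')
j=19 s[j]='b': π[19]=0 (border '')
j=20 s[j]='b': π[20]=0 (border '')
j=21 s[j]='c': π[21]=1 (border 'c')
j=22 s[j]='b': k: 1→0; π[22]=0 (border '')

[0, 0, 1, 0, 1, 0, 0, 0, 0, 0, 1, 1, 2, 3, 2, 0, 0, 0, 0, 0, 0, 1, 0]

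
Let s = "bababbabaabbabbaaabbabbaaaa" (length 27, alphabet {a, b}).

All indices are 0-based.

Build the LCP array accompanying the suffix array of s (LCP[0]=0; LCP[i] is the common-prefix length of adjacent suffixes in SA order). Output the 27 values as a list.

[0, 1, 2, 3, 3, 2, 10, 1, 3, 2, 6, 4, 5, 9, 0, 4, 3, 2, 4, 3, 7, 5, 1, 5, 3, 4, 8]

rank→(start, suffix):
  0 → (26, 'a')
  1 → (25, 'aa')
  2 → (24, 'aaa')
  3 → (23, 'aaaa')
  4 → (15, 'aaabbabbaaaa')
  5 → (16, 'aabbabbaaaa')
  6 → (8, 'aabbabbaaabbabbaaaa')
  7 → (6, 'abaabbabbaaabbabbaaaa')
  8 → (1, 'ababbabaabbabbaaabbabbaaaa')
  9 → (20, 'abbaaaa')
  10 → (12, 'abbaaabbabbaaaa')
  11 → (3, 'abbabaabbabbaaabbabbaaaa')
  12 → (17, 'abbabbaaaa')
  13 → (9, 'abbabbaaabbabbaaaa')
  14 → (22, 'baaaa')
  15 → (14, 'baaabbabbaaaa')
  16 → (7, 'baabbabbaaabbabbaaaa')
  17 → (5, 'babaabbabbaaabbabbaaaa')
  18 → (0, 'bababbabaabbabbaaabbabbaaaa')
  19 → (19, 'babbaaaa')
  20 → (11, 'babbaaabbabbaaaa')
  21 → (2, 'babbabaabbabbaaabbabbaaaa')
  22 → (21, 'bbaaaa')
  23 → (13, 'bbaaabbabbaaaa')
  24 → (4, 'bbabaabbabbaaabbabbaaaa')
  25 → (18, 'bbabbaaaa')
  26 → (10, 'bbabbaaabbabbaaaa')

SA = [26, 25, 24, 23, 15, 16, 8, 6, 1, 20, 12, 3, 17, 9, 22, 14, 7, 5, 0, 19, 11, 2, 21, 13, 4, 18, 10]
rank  pair      lcp
   1  s[26:],s[25:]  1  'a'
   2  s[25:],s[24:]  2  'aa'
   3  s[24:],s[23:]  3  'aaa'
   4  s[23:],s[15:]  3  'aaa'
   5  s[15:],s[16:]  2  'aa'
   6  s[16:],s[8:]  10  'aabbabbaaa'
   7  s[8:],s[6:]  1  'a'
   8  s[6:],s[1:]  3  'aba'
   9  s[1:],s[20:]  2  'ab'
  10  s[20:],s[12:]  6  'abbaaa'
  11  s[12:],s[3:]  4  'abba'
  12  s[3:],s[17:]  5  'abbab'
  13  s[17:],s[9:]  9  'abbabbaaa'
  14  s[9:],s[22:]  0  ''
  15  s[22:],s[14:]  4  'baaa'
  16  s[14:],s[7:]  3  'baa'
  17  s[7:],s[5:]  2  'ba'
  18  s[5:],s[0:]  4  'baba'
  19  s[0:],s[19:]  3  'bab'
  20  s[19:],s[11:]  7  'babbaaa'
  21  s[11:],s[2:]  5  'babba'
  22  s[2:],s[21:]  1  'b'
  23  s[21:],s[13:]  5  'bbaaa'
  24  s[13:],s[4:]  3  'bba'
  25  s[4:],s[18:]  4  'bbab'
  26  s[18:],s[10:]  8  'bbabbaaa'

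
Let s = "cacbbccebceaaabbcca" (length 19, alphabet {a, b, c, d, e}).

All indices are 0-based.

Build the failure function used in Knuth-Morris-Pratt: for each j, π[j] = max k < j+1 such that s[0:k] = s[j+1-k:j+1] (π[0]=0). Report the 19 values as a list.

π[0] = 0
j=1 s[j]='a': π[1]=0 (border '')
j=2 s[j]='c': π[2]=1 (border 'c')
j=3 s[j]='b': k: 1→0; π[3]=0 (border '')
j=4 s[j]='b': π[4]=0 (border '')
j=5 s[j]='c': π[5]=1 (border 'c')
j=6 s[j]='c': k: 1→0; π[6]=1 (border 'c')
j=7 s[j]='e': k: 1→0; π[7]=0 (border '')
j=8 s[j]='b': π[8]=0 (border '')
j=9 s[j]='c': π[9]=1 (border 'c')
j=10 s[j]='e': k: 1→0; π[10]=0 (border '')
j=11 s[j]='a': π[11]=0 (border '')
j=12 s[j]='a': π[12]=0 (border '')
j=13 s[j]='a': π[13]=0 (border '')
j=14 s[j]='b': π[14]=0 (border '')
j=15 s[j]='b': π[15]=0 (border '')
j=16 s[j]='c': π[16]=1 (border 'c')
j=17 s[j]='c': k: 1→0; π[17]=1 (border 'c')
j=18 s[j]='a': π[18]=2 (border 'ca')

[0, 0, 1, 0, 0, 1, 1, 0, 0, 1, 0, 0, 0, 0, 0, 0, 1, 1, 2]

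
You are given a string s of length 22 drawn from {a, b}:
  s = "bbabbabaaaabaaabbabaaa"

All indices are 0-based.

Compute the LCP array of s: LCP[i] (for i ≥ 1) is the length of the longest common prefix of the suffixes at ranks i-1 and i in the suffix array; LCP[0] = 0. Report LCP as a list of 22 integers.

sorted suffixes:
  #0 SA[0]=21  'a'
  #1 SA[1]=20  'aa'
  #2 SA[2]=19  'aaa'
  #3 SA[3]=7  'aaaabaaabbabaaa'
  #4 SA[4]=8  'aaabaaabbabaaa'
  #5 SA[5]=12  'aaabbabaaa'
  #6 SA[6]=9  'aabaaabbabaaa'
  #7 SA[7]=13  'aabbabaaa'
  #8 SA[8]=17  'abaaa'
  #9 SA[9]=5  'abaaaabaaabbabaaa'
  #10 SA[10]=10  'abaaabbabaaa'
  #11 SA[11]=14  'abbabaaa'
  #12 SA[12]=2  'abbabaaaabaaabbabaaa'
  #13 SA[13]=18  'baaa'
  #14 SA[14]=6  'baaaabaaabbabaaa'
  #15 SA[15]=11  'baaabbabaaa'
  #16 SA[16]=16  'babaaa'
  #17 SA[17]=4  'babaaaabaaabbabaaa'
  #18 SA[18]=1  'babbabaaaabaaabbabaaa'
  #19 SA[19]=15  'bbabaaa'
  #20 SA[20]=3  'bbabaaaabaaabbabaaa'
  #21 SA[21]=0  'bbabbabaaaabaaabbabaaa'

SA = [21, 20, 19, 7, 8, 12, 9, 13, 17, 5, 10, 14, 2, 18, 6, 11, 16, 4, 1, 15, 3, 0]
rank  pair      lcp
   1  s[21:],s[20:]  1  'a'
   2  s[20:],s[19:]  2  'aa'
   3  s[19:],s[7:]  3  'aaa'
   4  s[7:],s[8:]  3  'aaa'
   5  s[8:],s[12:]  4  'aaab'
   6  s[12:],s[9:]  2  'aa'
   7  s[9:],s[13:]  3  'aab'
   8  s[13:],s[17:]  1  'a'
   9  s[17:],s[5:]  5  'abaaa'
  10  s[5:],s[10:]  5  'abaaa'
  11  s[10:],s[14:]  2  'ab'
  12  s[14:],s[2:]  8  'abbabaaa'
  13  s[2:],s[18:]  0  ''
  14  s[18:],s[6:]  4  'baaa'
  15  s[6:],s[11:]  4  'baaa'
  16  s[11:],s[16:]  2  'ba'
  17  s[16:],s[4:]  6  'babaaa'
  18  s[4:],s[1:]  3  'bab'
  19  s[1:],s[15:]  1  'b'
  20  s[15:],s[3:]  7  'bbabaaa'
  21  s[3:],s[0:]  4  'bbab'

[0, 1, 2, 3, 3, 4, 2, 3, 1, 5, 5, 2, 8, 0, 4, 4, 2, 6, 3, 1, 7, 4]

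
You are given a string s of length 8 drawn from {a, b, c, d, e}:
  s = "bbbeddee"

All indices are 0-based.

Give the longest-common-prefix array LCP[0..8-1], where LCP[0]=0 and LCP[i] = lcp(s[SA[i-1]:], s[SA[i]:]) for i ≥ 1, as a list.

rank | idx | suffix
   0 |   0 | bbbeddee
   1 |   1 | bbeddee
   2 |   2 | beddee
   3 |   4 | ddee
   4 |   5 | dee
   5 |   7 | e
   6 |   3 | eddee
   7 |   6 | ee

SA = [0, 1, 2, 4, 5, 7, 3, 6]
[i] adj suffixes → lcp
  [1] 0/1 → 2 ('bb')
  [2] 1/2 → 1 ('b')
  [3] 2/4 → 0 ('')
  [4] 4/5 → 1 ('d')
  [5] 5/7 → 0 ('')
  [6] 7/3 → 1 ('e')
  [7] 3/6 → 1 ('e')

[0, 2, 1, 0, 1, 0, 1, 1]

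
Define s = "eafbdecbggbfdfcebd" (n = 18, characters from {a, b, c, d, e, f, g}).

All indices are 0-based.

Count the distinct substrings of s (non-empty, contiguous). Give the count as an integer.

159

sorted suffixes:
  #0 SA[0]=1  'afbdecbggbfdfcebd'
  #1 SA[1]=16  'bd'
  #2 SA[2]=3  'bdecbggbfdfcebd'
  #3 SA[3]=10  'bfdfcebd'
  #4 SA[4]=7  'bggbfdfcebd'
  #5 SA[5]=6  'cbggbfdfcebd'
  #6 SA[6]=14  'cebd'
  #7 SA[7]=17  'd'
  #8 SA[8]=4  'decbggbfdfcebd'
  #9 SA[9]=12  'dfcebd'
  #10 SA[10]=0  'eafbdecbggbfdfcebd'
  #11 SA[11]=15  'ebd'
  #12 SA[12]=5  'ecbggbfdfcebd'
  #13 SA[13]=2  'fbdecbggbfdfcebd'
  #14 SA[14]=13  'fcebd'
  #15 SA[15]=11  'fdfcebd'
  #16 SA[16]=9  'gbfdfcebd'
  #17 SA[17]=8  'ggbfdfcebd'

SA = [1, 16, 3, 10, 7, 6, 14, 17, 4, 12, 0, 15, 5, 2, 13, 11, 9, 8]
i: (SA[i-1],SA[i]) lcp shared
  1: (1,16) 0 ''
  2: (16,3) 2 'bd'
  3: (3,10) 1 'b'
  4: (10,7) 1 'b'
  5: (7,6) 0 ''
  6: (6,14) 1 'c'
  7: (14,17) 0 ''
  8: (17,4) 1 'd'
  9: (4,12) 1 'd'
  10: (12,0) 0 ''
  11: (0,15) 1 'e'
  12: (15,5) 1 'e'
  13: (5,2) 0 ''
  14: (2,13) 1 'f'
  15: (13,11) 1 'f'
  16: (11,9) 0 ''
  17: (9,8) 1 'g'

n(n+1)/2 = 18·19/2 = 171
Σ LCP = 0 + 0 + 2 + 1 + 1 + 0 + 1 + 0 + 1 + 1 + 0 + 1 + 1 + 0 + 1 + 1 + 0 + 1 = 12
distinct = 171 − 12 = 159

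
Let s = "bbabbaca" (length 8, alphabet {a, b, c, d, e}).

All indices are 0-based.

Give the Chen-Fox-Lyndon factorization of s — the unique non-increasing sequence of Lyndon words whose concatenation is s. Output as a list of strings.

emit factor 1: 'b' (i=0, period=1)
emit factor 2: 'b' (i=1, period=1)
emit factor 3: 'abbac' (i=2, period=5)
emit factor 4: 'a' (i=7, period=1)

["b", "b", "abbac", "a"]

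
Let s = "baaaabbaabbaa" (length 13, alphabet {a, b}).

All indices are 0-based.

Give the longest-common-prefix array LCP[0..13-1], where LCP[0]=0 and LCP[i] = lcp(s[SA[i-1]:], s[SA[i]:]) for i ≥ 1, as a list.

rank | idx | suffix
   0 |  12 | a
   1 |  11 | aa
   2 |   1 | aaaabbaabbaa
   3 |   2 | aaabbaabbaa
   4 |   7 | aabbaa
   5 |   3 | aabbaabbaa
   6 |   8 | abbaa
   7 |   4 | abbaabbaa
   8 |  10 | baa
   9 |   0 | baaaabbaabbaa
  10 |   6 | baabbaa
  11 |   9 | bbaa
  12 |   5 | bbaabbaa

SA = [12, 11, 1, 2, 7, 3, 8, 4, 10, 0, 6, 9, 5]
[i] adj suffixes → lcp
  [1] 12/11 → 1 ('a')
  [2] 11/1 → 2 ('aa')
  [3] 1/2 → 3 ('aaa')
  [4] 2/7 → 2 ('aa')
  [5] 7/3 → 6 ('aabbaa')
  [6] 3/8 → 1 ('a')
  [7] 8/4 → 5 ('abbaa')
  [8] 4/10 → 0 ('')
  [9] 10/0 → 3 ('baa')
  [10] 0/6 → 3 ('baa')
  [11] 6/9 → 1 ('b')
  [12] 9/5 → 4 ('bbaa')

[0, 1, 2, 3, 2, 6, 1, 5, 0, 3, 3, 1, 4]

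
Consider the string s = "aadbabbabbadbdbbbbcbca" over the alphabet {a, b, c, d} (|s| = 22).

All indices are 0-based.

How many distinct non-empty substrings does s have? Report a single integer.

rank | idx | suffix
   0 |  21 | a
   1 |   0 | aadbabbabbadbdbbbbcbca
   2 |   4 | abbabbadbdbbbbcbca
   3 |   7 | abbadbdbbbbcbca
   4 |   1 | adbabbabbadbdbbbbcbca
   5 |  10 | adbdbbbbcbca
   6 |   3 | babbabbadbdbbbbcbca
   7 |   6 | babbadbdbbbbcbca
   8 |   9 | badbdbbbbcbca
   9 |   5 | bbabbadbdbbbbcbca
  10 |   8 | bbadbdbbbbcbca
  11 |  14 | bbbbcbca
  12 |  15 | bbbcbca
  13 |  16 | bbcbca
  14 |  19 | bca
  15 |  17 | bcbca
  16 |  12 | bdbbbbcbca
  17 |  20 | ca
  18 |  18 | cbca
  19 |   2 | dbabbabbadbdbbbbcbca
  20 |  13 | dbbbbcbca
  21 |  11 | dbdbbbbcbca

SA = [21, 0, 4, 7, 1, 10, 3, 6, 9, 5, 8, 14, 15, 16, 19, 17, 12, 20, 18, 2, 13, 11]
rank  pair      lcp
   1  s[21:],s[0:]  1  'a'
   2  s[0:],s[4:]  1  'a'
   3  s[4:],s[7:]  4  'abba'
   4  s[7:],s[1:]  1  'a'
   5  s[1:],s[10:]  3  'adb'
   6  s[10:],s[3:]  0  ''
   7  s[3:],s[6:]  5  'babba'
   8  s[6:],s[9:]  2  'ba'
   9  s[9:],s[5:]  1  'b'
  10  s[5:],s[8:]  3  'bba'
  11  s[8:],s[14:]  2  'bb'
  12  s[14:],s[15:]  3  'bbb'
  13  s[15:],s[16:]  2  'bb'
  14  s[16:],s[19:]  1  'b'
  15  s[19:],s[17:]  2  'bc'
  16  s[17:],s[12:]  1  'b'
  17  s[12:],s[20:]  0  ''
  18  s[20:],s[18:]  1  'c'
  19  s[18:],s[2:]  0  ''
  20  s[2:],s[13:]  2  'db'
  21  s[13:],s[11:]  2  'db'

n(n+1)/2 = 22·23/2 = 253
Σ LCP = 0 + 1 + 1 + 4 + 1 + 3 + 0 + 5 + 2 + 1 + 3 + 2 + 3 + 2 + 1 + 2 + 1 + 0 + 1 + 0 + 2 + 2 = 37
distinct = 253 − 37 = 216

216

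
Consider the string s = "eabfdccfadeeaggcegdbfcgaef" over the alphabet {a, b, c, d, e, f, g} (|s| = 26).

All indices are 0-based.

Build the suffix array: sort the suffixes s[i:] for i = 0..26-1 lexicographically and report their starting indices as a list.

sorted suffixes:
  #0 SA[0]=1  'abfdccfadeeaggcegdbfcgaef'
  #1 SA[1]=8  'adeeaggcegdbfcgaef'
  #2 SA[2]=23  'aef'
  #3 SA[3]=12  'aggcegdbfcgaef'
  #4 SA[4]=19  'bfcgaef'
  #5 SA[5]=2  'bfdccfadeeaggcegdbfcgaef'
  #6 SA[6]=5  'ccfadeeaggcegdbfcgaef'
  #7 SA[7]=15  'cegdbfcgaef'
  #8 SA[8]=6  'cfadeeaggcegdbfcgaef'
  #9 SA[9]=21  'cgaef'
  #10 SA[10]=18  'dbfcgaef'
  #11 SA[11]=4  'dccfadeeaggcegdbfcgaef'
  #12 SA[12]=9  'deeaggcegdbfcgaef'
  #13 SA[13]=0  'eabfdccfadeeaggcegdbfcgaef'
  #14 SA[14]=11  'eaggcegdbfcgaef'
  #15 SA[15]=10  'eeaggcegdbfcgaef'
  #16 SA[16]=24  'ef'
  #17 SA[17]=16  'egdbfcgaef'
  #18 SA[18]=25  'f'
  #19 SA[19]=7  'fadeeaggcegdbfcgaef'
  #20 SA[20]=20  'fcgaef'
  #21 SA[21]=3  'fdccfadeeaggcegdbfcgaef'
  #22 SA[22]=22  'gaef'
  #23 SA[23]=14  'gcegdbfcgaef'
  #24 SA[24]=17  'gdbfcgaef'
  #25 SA[25]=13  'ggcegdbfcgaef'

[1, 8, 23, 12, 19, 2, 5, 15, 6, 21, 18, 4, 9, 0, 11, 10, 24, 16, 25, 7, 20, 3, 22, 14, 17, 13]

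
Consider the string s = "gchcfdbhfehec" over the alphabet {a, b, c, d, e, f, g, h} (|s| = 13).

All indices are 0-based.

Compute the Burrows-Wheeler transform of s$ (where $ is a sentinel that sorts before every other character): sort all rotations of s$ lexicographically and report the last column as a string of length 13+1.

rank  rotation        last
    0  $gchcfdbhfehec  c
    1  bhfehec$gchcfd  d
    2  c$gchcfdbhfehe  e
    3  cfdbhfehec$gch  h
    4  chcfdbhfehec$g  g
    5  dbhfehec$gchcf  f
    6  ec$gchcfdbhfeh  h
    7  ehec$gchcfdbhf  f
    8  fdbhfehec$gchc  c
    9  fehec$gchcfdbh  h
   10  gchcfdbhfehec$  $
   11  hcfdbhfehec$gc  c
   12  hec$gchcfdbhfe  e
   13  hfehec$gchcfdb  b

cdehgfhfch$ceb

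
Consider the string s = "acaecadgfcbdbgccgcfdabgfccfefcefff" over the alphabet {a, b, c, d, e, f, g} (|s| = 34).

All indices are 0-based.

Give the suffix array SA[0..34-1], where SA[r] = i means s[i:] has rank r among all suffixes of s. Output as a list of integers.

sorted suffixes:
  #0 SA[0]=20  'abgfccfefcefff'
  #1 SA[1]=0  'acaecadgfcbdbgccgcfdabgfccfefcefff'
  #2 SA[2]=5  'adgfcbdbgccgcfdabgfccfefcefff'
  #3 SA[3]=2  'aecadgfcbdbgccgcfdabgfccfefcefff'
  #4 SA[4]=10  'bdbgccgcfdabgfccfefcefff'
  #5 SA[5]=12  'bgccgcfdabgfccfefcefff'
  #6 SA[6]=21  'bgfccfefcefff'
  #7 SA[7]=4  'cadgfcbdbgccgcfdabgfccfefcefff'
  #8 SA[8]=1  'caecadgfcbdbgccgcfdabgfccfefcefff'
  #9 SA[9]=9  'cbdbgccgcfdabgfccfefcefff'
  #10 SA[10]=24  'ccfefcefff'
  #11 SA[11]=14  'ccgcfdabgfccfefcefff'
  #12 SA[12]=29  'cefff'
  #13 SA[13]=17  'cfdabgfccfefcefff'
  #14 SA[14]=25  'cfefcefff'
  #15 SA[15]=15  'cgcfdabgfccfefcefff'
  #16 SA[16]=19  'dabgfccfefcefff'
  #17 SA[17]=11  'dbgccgcfdabgfccfefcefff'
  #18 SA[18]=6  'dgfcbdbgccgcfdabgfccfefcefff'
  #19 SA[19]=3  'ecadgfcbdbgccgcfdabgfccfefcefff'
  #20 SA[20]=27  'efcefff'
  #21 SA[21]=30  'efff'
  #22 SA[22]=33  'f'
  #23 SA[23]=8  'fcbdbgccgcfdabgfccfefcefff'
  #24 SA[24]=23  'fccfefcefff'
  #25 SA[25]=28  'fcefff'
  #26 SA[26]=18  'fdabgfccfefcefff'
  #27 SA[27]=26  'fefcefff'
  #28 SA[28]=32  'ff'
  #29 SA[29]=31  'fff'
  #30 SA[30]=13  'gccgcfdabgfccfefcefff'
  #31 SA[31]=16  'gcfdabgfccfefcefff'
  #32 SA[32]=7  'gfcbdbgccgcfdabgfccfefcefff'
  #33 SA[33]=22  'gfccfefcefff'

[20, 0, 5, 2, 10, 12, 21, 4, 1, 9, 24, 14, 29, 17, 25, 15, 19, 11, 6, 3, 27, 30, 33, 8, 23, 28, 18, 26, 32, 31, 13, 16, 7, 22]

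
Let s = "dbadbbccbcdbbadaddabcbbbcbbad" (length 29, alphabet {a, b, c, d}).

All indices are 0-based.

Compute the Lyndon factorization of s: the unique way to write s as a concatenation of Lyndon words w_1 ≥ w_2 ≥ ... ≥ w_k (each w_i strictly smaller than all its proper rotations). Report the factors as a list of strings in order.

["d", "b", "adbbccbcdbb", "adadd", "abcbbbcbbad"]

emit factor 1: 'd' (i=0, period=1)
emit factor 2: 'b' (i=1, period=1)
emit factor 3: 'adbbccbcdbb' (i=2, period=11)
emit factor 4: 'adadd' (i=13, period=5)
emit factor 5: 'abcbbbcbbad' (i=18, period=11)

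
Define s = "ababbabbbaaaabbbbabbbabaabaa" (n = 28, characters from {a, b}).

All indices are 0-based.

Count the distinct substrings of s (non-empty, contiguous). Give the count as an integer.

sorted suffixes:
  #0 SA[0]=27  'a'
  #1 SA[1]=26  'aa'
  #2 SA[2]=9  'aaaabbbbabbbabaabaa'
  #3 SA[3]=10  'aaabbbbabbbabaabaa'
  #4 SA[4]=23  'aabaa'
  #5 SA[5]=11  'aabbbbabbbabaabaa'
  #6 SA[6]=24  'abaa'
  #7 SA[7]=21  'abaabaa'
  #8 SA[8]=0  'ababbabbbaaaabbbbabbbabaabaa'
  #9 SA[9]=2  'abbabbbaaaabbbbabbbabaabaa'
  #10 SA[10]=5  'abbbaaaabbbbabbbabaabaa'
  #11 SA[11]=17  'abbbabaabaa'
  #12 SA[12]=12  'abbbbabbbabaabaa'
  #13 SA[13]=25  'baa'
  #14 SA[14]=8  'baaaabbbbabbbabaabaa'
  #15 SA[15]=22  'baabaa'
  #16 SA[16]=20  'babaabaa'
  #17 SA[17]=1  'babbabbbaaaabbbbabbbabaabaa'
  #18 SA[18]=4  'babbbaaaabbbbabbbabaabaa'
  #19 SA[19]=16  'babbbabaabaa'
  #20 SA[20]=7  'bbaaaabbbbabbbabaabaa'
  #21 SA[21]=19  'bbabaabaa'
  #22 SA[22]=3  'bbabbbaaaabbbbabbbabaabaa'
  #23 SA[23]=15  'bbabbbabaabaa'
  #24 SA[24]=6  'bbbaaaabbbbabbbabaabaa'
  #25 SA[25]=18  'bbbabaabaa'
  #26 SA[26]=14  'bbbabbbabaabaa'
  #27 SA[27]=13  'bbbbabbbabaabaa'

SA = [27, 26, 9, 10, 23, 11, 24, 21, 0, 2, 5, 17, 12, 25, 8, 22, 20, 1, 4, 16, 7, 19, 3, 15, 6, 18, 14, 13]
rank  pair      lcp
   1  s[27:],s[26:]  1  'a'
   2  s[26:],s[9:]  2  'aa'
   3  s[9:],s[10:]  3  'aaa'
   4  s[10:],s[23:]  2  'aa'
   5  s[23:],s[11:]  3  'aab'
   6  s[11:],s[24:]  1  'a'
   7  s[24:],s[21:]  4  'abaa'
   8  s[21:],s[0:]  3  'aba'
   9  s[0:],s[2:]  2  'ab'
  10  s[2:],s[5:]  3  'abb'
  11  s[5:],s[17:]  5  'abbba'
  12  s[17:],s[12:]  4  'abbb'
  13  s[12:],s[25:]  0  ''
  14  s[25:],s[8:]  3  'baa'
  15  s[8:],s[22:]  3  'baa'
  16  s[22:],s[20:]  2  'ba'
  17  s[20:],s[1:]  3  'bab'
  18  s[1:],s[4:]  4  'babb'
  19  s[4:],s[16:]  6  'babbba'
  20  s[16:],s[7:]  1  'b'
  21  s[7:],s[19:]  3  'bba'
  22  s[19:],s[3:]  4  'bbab'
  23  s[3:],s[15:]  7  'bbabbba'
  24  s[15:],s[6:]  2  'bb'
  25  s[6:],s[18:]  4  'bbba'
  26  s[18:],s[14:]  5  'bbbab'
  27  s[14:],s[13:]  3  'bbb'

n(n+1)/2 = 28·29/2 = 406
Σ LCP = 0 + 1 + 2 + 3 + 2 + 3 + 1 + 4 + 3 + 2 + 3 + 5 + 4 + 0 + 3 + 3 + 2 + 3 + 4 + 6 + 1 + 3 + 4 + 7 + 2 + 4 + 5 + 3 = 83
distinct = 406 − 83 = 323

323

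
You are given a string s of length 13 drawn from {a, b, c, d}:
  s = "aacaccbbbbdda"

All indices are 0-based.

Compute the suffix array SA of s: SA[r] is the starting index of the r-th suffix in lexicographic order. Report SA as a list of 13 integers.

rank→(start, suffix):
  0 → (12, 'a')
  1 → (0, 'aacaccbbbbdda')
  2 → (1, 'acaccbbbbdda')
  3 → (3, 'accbbbbdda')
  4 → (6, 'bbbbdda')
  5 → (7, 'bbbdda')
  6 → (8, 'bbdda')
  7 → (9, 'bdda')
  8 → (2, 'caccbbbbdda')
  9 → (5, 'cbbbbdda')
  10 → (4, 'ccbbbbdda')
  11 → (11, 'da')
  12 → (10, 'dda')

[12, 0, 1, 3, 6, 7, 8, 9, 2, 5, 4, 11, 10]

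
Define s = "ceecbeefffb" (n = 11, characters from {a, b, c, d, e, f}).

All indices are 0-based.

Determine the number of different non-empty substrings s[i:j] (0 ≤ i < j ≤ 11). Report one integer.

57

rank→(start, suffix):
  0 → (10, 'b')
  1 → (4, 'beefffb')
  2 → (3, 'cbeefffb')
  3 → (0, 'ceecbeefffb')
  4 → (2, 'ecbeefffb')
  5 → (1, 'eecbeefffb')
  6 → (5, 'eefffb')
  7 → (6, 'efffb')
  8 → (9, 'fb')
  9 → (8, 'ffb')
  10 → (7, 'fffb')

SA = [10, 4, 3, 0, 2, 1, 5, 6, 9, 8, 7]
rank  pair      lcp
   1  s[10:],s[4:]  1  'b'
   2  s[4:],s[3:]  0  ''
   3  s[3:],s[0:]  1  'c'
   4  s[0:],s[2:]  0  ''
   5  s[2:],s[1:]  1  'e'
   6  s[1:],s[5:]  2  'ee'
   7  s[5:],s[6:]  1  'e'
   8  s[6:],s[9:]  0  ''
   9  s[9:],s[8:]  1  'f'
  10  s[8:],s[7:]  2  'ff'

n(n+1)/2 = 11·12/2 = 66
Σ LCP = 0 + 1 + 0 + 1 + 0 + 1 + 2 + 1 + 0 + 1 + 2 = 9
distinct = 66 − 9 = 57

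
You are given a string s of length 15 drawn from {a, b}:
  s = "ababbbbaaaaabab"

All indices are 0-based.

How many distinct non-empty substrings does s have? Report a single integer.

rank→(start, suffix):
  0 → (7, 'aaaaabab')
  1 → (8, 'aaaabab')
  2 → (9, 'aaabab')
  3 → (10, 'aabab')
  4 → (13, 'ab')
  5 → (11, 'abab')
  6 → (0, 'ababbbbaaaaabab')
  7 → (2, 'abbbbaaaaabab')
  8 → (14, 'b')
  9 → (6, 'baaaaabab')
  10 → (12, 'bab')
  11 → (1, 'babbbbaaaaabab')
  12 → (5, 'bbaaaaabab')
  13 → (4, 'bbbaaaaabab')
  14 → (3, 'bbbbaaaaabab')

SA = [7, 8, 9, 10, 13, 11, 0, 2, 14, 6, 12, 1, 5, 4, 3]
rank  pair      lcp
   1  s[7:],s[8:]  4  'aaaa'
   2  s[8:],s[9:]  3  'aaa'
   3  s[9:],s[10:]  2  'aa'
   4  s[10:],s[13:]  1  'a'
   5  s[13:],s[11:]  2  'ab'
   6  s[11:],s[0:]  4  'abab'
   7  s[0:],s[2:]  2  'ab'
   8  s[2:],s[14:]  0  ''
   9  s[14:],s[6:]  1  'b'
  10  s[6:],s[12:]  2  'ba'
  11  s[12:],s[1:]  3  'bab'
  12  s[1:],s[5:]  1  'b'
  13  s[5:],s[4:]  2  'bb'
  14  s[4:],s[3:]  3  'bbb'

n(n+1)/2 = 15·16/2 = 120
Σ LCP = 0 + 4 + 3 + 2 + 1 + 2 + 4 + 2 + 0 + 1 + 2 + 3 + 1 + 2 + 3 = 30
distinct = 120 − 30 = 90

90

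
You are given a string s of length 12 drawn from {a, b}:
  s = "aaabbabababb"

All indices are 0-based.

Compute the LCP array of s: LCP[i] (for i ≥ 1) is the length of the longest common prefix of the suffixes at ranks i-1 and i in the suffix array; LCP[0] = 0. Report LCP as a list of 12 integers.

rank | idx | suffix
   0 |   0 | aaabbabababb
   1 |   1 | aabbabababb
   2 |   5 | abababb
   3 |   7 | ababb
   4 |   9 | abb
   5 |   2 | abbabababb
   6 |  11 | b
   7 |   4 | babababb
   8 |   6 | bababb
   9 |   8 | babb
  10 |  10 | bb
  11 |   3 | bbabababb

SA = [0, 1, 5, 7, 9, 2, 11, 4, 6, 8, 10, 3]
[i] adj suffixes → lcp
  [1] 0/1 → 2 ('aa')
  [2] 1/5 → 1 ('a')
  [3] 5/7 → 4 ('abab')
  [4] 7/9 → 2 ('ab')
  [5] 9/2 → 3 ('abb')
  [6] 2/11 → 0 ('')
  [7] 11/4 → 1 ('b')
  [8] 4/6 → 5 ('babab')
  [9] 6/8 → 3 ('bab')
  [10] 8/10 → 1 ('b')
  [11] 10/3 → 2 ('bb')

[0, 2, 1, 4, 2, 3, 0, 1, 5, 3, 1, 2]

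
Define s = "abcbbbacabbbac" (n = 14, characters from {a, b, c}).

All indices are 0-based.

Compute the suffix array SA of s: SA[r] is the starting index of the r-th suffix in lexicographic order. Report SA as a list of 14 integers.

rank→(start, suffix):
  0 → (8, 'abbbac')
  1 → (0, 'abcbbbacabbbac')
  2 → (12, 'ac')
  3 → (6, 'acabbbac')
  4 → (11, 'bac')
  5 → (5, 'bacabbbac')
  6 → (10, 'bbac')
  7 → (4, 'bbacabbbac')
  8 → (9, 'bbbac')
  9 → (3, 'bbbacabbbac')
  10 → (1, 'bcbbbacabbbac')
  11 → (13, 'c')
  12 → (7, 'cabbbac')
  13 → (2, 'cbbbacabbbac')

[8, 0, 12, 6, 11, 5, 10, 4, 9, 3, 1, 13, 7, 2]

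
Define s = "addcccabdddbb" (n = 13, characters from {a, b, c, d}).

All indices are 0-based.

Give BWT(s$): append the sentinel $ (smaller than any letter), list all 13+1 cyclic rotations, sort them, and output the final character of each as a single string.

bc$bdaccddddab

rank  rotation        last
    0  $addcccabdddbb  b
    1  abdddbb$addccc  c
    2  addcccabdddbb$  $
    3  b$addcccabdddb  b
    4  bb$addcccabddd  d
    5  bdddbb$addccca  a
    6  cabdddbb$addcc  c
    7  ccabdddbb$addc  c
    8  cccabdddbb$add  d
    9  dbb$addcccabdd  d
   10  dcccabdddbb$ad  d
   11  ddbb$addcccabd  d
   12  ddcccabdddbb$a  a
   13  dddbb$addcccab  b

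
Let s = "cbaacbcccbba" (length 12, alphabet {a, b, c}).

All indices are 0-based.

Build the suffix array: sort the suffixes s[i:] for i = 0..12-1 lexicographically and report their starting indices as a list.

[11, 2, 3, 10, 1, 9, 5, 0, 8, 4, 7, 6]

rank→(start, suffix):
  0 → (11, 'a')
  1 → (2, 'aacbcccbba')
  2 → (3, 'acbcccbba')
  3 → (10, 'ba')
  4 → (1, 'baacbcccbba')
  5 → (9, 'bba')
  6 → (5, 'bcccbba')
  7 → (0, 'cbaacbcccbba')
  8 → (8, 'cbba')
  9 → (4, 'cbcccbba')
  10 → (7, 'ccbba')
  11 → (6, 'cccbba')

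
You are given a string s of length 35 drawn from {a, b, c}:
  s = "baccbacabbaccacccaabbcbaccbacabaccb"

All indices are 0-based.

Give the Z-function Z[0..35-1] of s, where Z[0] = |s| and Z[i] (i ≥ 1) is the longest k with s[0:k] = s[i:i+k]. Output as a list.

[35, 0, 0, 0, 3, 0, 0, 0, 1, 4, 0, 0, 0, 0, 0, 0, 0, 0, 0, 1, 1, 0, 9, 0, 0, 0, 3, 0, 0, 0, 5, 0, 0, 0, 1]

Z[0]=35
i=1: outside box; Z[1]=0
i=2: outside box; Z[2]=0
i=3: outside box; Z[3]=0
i=4: outside box; Z[4]=3 scan→box=[4,7)
i=5: min(r-i=2, Z[1]=0)=0; Z[5]=0
i=6: min(r-i=1, Z[2]=0)=0; Z[6]=0
i=7: outside box; Z[7]=0
i=8: outside box; Z[8]=1 scan→box=[8,9)
i=9: outside box; Z[9]=4 scan→box=[9,13)
i=10: min(r-i=3, Z[1]=0)=0; Z[10]=0
i=11: min(r-i=2, Z[2]=0)=0; Z[11]=0
i=12: min(r-i=1, Z[3]=0)=0; Z[12]=0
i=13: outside box; Z[13]=0
i=14: outside box; Z[14]=0
i=15: outside box; Z[15]=0
i=16: outside box; Z[16]=0
i=17: outside box; Z[17]=0
i=18: outside box; Z[18]=0
i=19: outside box; Z[19]=1 scan→box=[19,20)
i=20: outside box; Z[20]=1 scan→box=[20,21)
i=21: outside box; Z[21]=0
i=22: outside box; Z[22]=9 scan→box=[22,31)
i=23: min(r-i=8, Z[1]=0)=0; Z[23]=0
i=24: min(r-i=7, Z[2]=0)=0; Z[24]=0
i=25: min(r-i=6, Z[3]=0)=0; Z[25]=0
i=26: min(r-i=5, Z[4]=3)=3; Z[26]=3
i=27: min(r-i=4, Z[5]=0)=0; Z[27]=0
i=28: min(r-i=3, Z[6]=0)=0; Z[28]=0
i=29: min(r-i=2, Z[7]=0)=0; Z[29]=0
i=30: min(r-i=1, Z[8]=1)=1; Z[30]=5 scan→box=[30,35)
i=31: min(r-i=4, Z[1]=0)=0; Z[31]=0
i=32: min(r-i=3, Z[2]=0)=0; Z[32]=0
i=33: min(r-i=2, Z[3]=0)=0; Z[33]=0
i=34: min(r-i=1, Z[4]=3)=1; Z[34]=1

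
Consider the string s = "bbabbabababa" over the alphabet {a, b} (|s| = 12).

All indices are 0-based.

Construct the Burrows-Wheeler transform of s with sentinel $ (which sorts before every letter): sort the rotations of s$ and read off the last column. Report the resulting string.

abbbbbaaabba$

rank  rotation       last
    0  $bbabbabababa  a
    1  a$bbabbababab  b
    2  aba$bbabbabab  b
    3  ababa$bbabbab  b
    4  abababa$bbabb  b
    5  abbabababa$bb  b
    6  ba$bbabbababa  a
    7  baba$bbabbaba  a
    8  bababa$bbabba  a
    9  babababa$bbab  b
   10  babbabababa$b  b
   11  bbabababa$bba  a
   12  bbabbabababa$  $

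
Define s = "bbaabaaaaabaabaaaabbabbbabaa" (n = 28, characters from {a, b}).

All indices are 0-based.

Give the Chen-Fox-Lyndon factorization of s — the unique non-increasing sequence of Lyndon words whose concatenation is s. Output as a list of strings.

emit factor 1: 'b' (i=0, period=1)
emit factor 2: 'b' (i=1, period=1)
emit factor 3: 'aab' (i=2, period=3)
emit factor 4: 'aaaaabaabaaaabbabbbab' (i=5, period=21)
emit factor 5: 'a' (i=26, period=1)
emit factor 6: 'a' (i=27, period=1)

["b", "b", "aab", "aaaaabaabaaaabbabbbab", "a", "a"]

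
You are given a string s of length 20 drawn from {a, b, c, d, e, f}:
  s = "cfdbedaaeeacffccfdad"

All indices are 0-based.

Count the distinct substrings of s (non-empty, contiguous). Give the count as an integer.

191

sorted suffixes:
  #0 SA[0]=6  'aaeeacffccfdad'
  #1 SA[1]=10  'acffccfdad'
  #2 SA[2]=18  'ad'
  #3 SA[3]=7  'aeeacffccfdad'
  #4 SA[4]=3  'bedaaeeacffccfdad'
  #5 SA[5]=14  'ccfdad'
  #6 SA[6]=15  'cfdad'
  #7 SA[7]=0  'cfdbedaaeeacffccfdad'
  #8 SA[8]=11  'cffccfdad'
  #9 SA[9]=19  'd'
  #10 SA[10]=5  'daaeeacffccfdad'
  #11 SA[11]=17  'dad'
  #12 SA[12]=2  'dbedaaeeacffccfdad'
  #13 SA[13]=9  'eacffccfdad'
  #14 SA[14]=4  'edaaeeacffccfdad'
  #15 SA[15]=8  'eeacffccfdad'
  #16 SA[16]=13  'fccfdad'
  #17 SA[17]=16  'fdad'
  #18 SA[18]=1  'fdbedaaeeacffccfdad'
  #19 SA[19]=12  'ffccfdad'

SA = [6, 10, 18, 7, 3, 14, 15, 0, 11, 19, 5, 17, 2, 9, 4, 8, 13, 16, 1, 12]
[i] adj suffixes → lcp
  [1] 6/10 → 1 ('a')
  [2] 10/18 → 1 ('a')
  [3] 18/7 → 1 ('a')
  [4] 7/3 → 0 ('')
  [5] 3/14 → 0 ('')
  [6] 14/15 → 1 ('c')
  [7] 15/0 → 3 ('cfd')
  [8] 0/11 → 2 ('cf')
  [9] 11/19 → 0 ('')
  [10] 19/5 → 1 ('d')
  [11] 5/17 → 2 ('da')
  [12] 17/2 → 1 ('d')
  [13] 2/9 → 0 ('')
  [14] 9/4 → 1 ('e')
  [15] 4/8 → 1 ('e')
  [16] 8/13 → 0 ('')
  [17] 13/16 → 1 ('f')
  [18] 16/1 → 2 ('fd')
  [19] 1/12 → 1 ('f')

n(n+1)/2 = 20·21/2 = 210
Σ LCP = 0 + 1 + 1 + 1 + 0 + 0 + 1 + 3 + 2 + 0 + 1 + 2 + 1 + 0 + 1 + 1 + 0 + 1 + 2 + 1 = 19
distinct = 210 − 19 = 191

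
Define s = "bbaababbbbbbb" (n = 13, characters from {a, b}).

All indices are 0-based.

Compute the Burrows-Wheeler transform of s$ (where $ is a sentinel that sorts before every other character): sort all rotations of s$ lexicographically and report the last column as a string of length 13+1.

rank  rotation        last
    0  $bbaababbbbbbb  b
    1  aababbbbbbb$bb  b
    2  ababbbbbbb$bba  a
    3  abbbbbbb$bbaab  b
    4  b$bbaababbbbbb  b
    5  baababbbbbbb$b  b
    6  babbbbbbb$bbaa  a
    7  bb$bbaababbbbb  b
    8  bbaababbbbbbb$  $
    9  bbb$bbaababbbb  b
   10  bbbb$bbaababbb  b
   11  bbbbb$bbaababb  b
   12  bbbbbb$bbaabab  b
   13  bbbbbbb$bbaaba  a

bbabbbab$bbbba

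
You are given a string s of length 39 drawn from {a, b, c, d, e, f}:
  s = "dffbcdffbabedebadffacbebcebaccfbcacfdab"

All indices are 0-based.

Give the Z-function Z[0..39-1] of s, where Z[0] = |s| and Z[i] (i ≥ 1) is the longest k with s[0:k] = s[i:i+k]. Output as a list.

[39, 0, 0, 0, 0, 4, 0, 0, 0, 0, 0, 0, 1, 0, 0, 0, 3, 0, 0, 0, 0, 0, 0, 0, 0, 0, 0, 0, 0, 0, 0, 0, 0, 0, 0, 0, 1, 0, 0]

Z[0]=39
i=1: fresh scan; Z[1]=0
i=2: fresh scan; Z[2]=0
i=3: fresh scan; Z[3]=0
i=4: fresh scan; Z[4]=0
i=5: fresh scan; Z[5]=4 grow→box=[5,9)
i=6: min(r-i=3, Z[1]=0)=0; Z[6]=0
i=7: min(r-i=2, Z[2]=0)=0; Z[7]=0
i=8: min(r-i=1, Z[3]=0)=0; Z[8]=0
i=9: fresh scan; Z[9]=0
i=10: fresh scan; Z[10]=0
i=11: fresh scan; Z[11]=0
i=12: fresh scan; Z[12]=1 grow→box=[12,13)
i=13: fresh scan; Z[13]=0
i=14: fresh scan; Z[14]=0
i=15: fresh scan; Z[15]=0
i=16: fresh scan; Z[16]=3 grow→box=[16,19)
i=17: min(r-i=2, Z[1]=0)=0; Z[17]=0
i=18: min(r-i=1, Z[2]=0)=0; Z[18]=0
i=19: fresh scan; Z[19]=0
i=20: fresh scan; Z[20]=0
i=21: fresh scan; Z[21]=0
i=22: fresh scan; Z[22]=0
i=23: fresh scan; Z[23]=0
i=24: fresh scan; Z[24]=0
i=25: fresh scan; Z[25]=0
i=26: fresh scan; Z[26]=0
i=27: fresh scan; Z[27]=0
i=28: fresh scan; Z[28]=0
i=29: fresh scan; Z[29]=0
i=30: fresh scan; Z[30]=0
i=31: fresh scan; Z[31]=0
i=32: fresh scan; Z[32]=0
i=33: fresh scan; Z[33]=0
i=34: fresh scan; Z[34]=0
i=35: fresh scan; Z[35]=0
i=36: fresh scan; Z[36]=1 grow→box=[36,37)
i=37: fresh scan; Z[37]=0
i=38: fresh scan; Z[38]=0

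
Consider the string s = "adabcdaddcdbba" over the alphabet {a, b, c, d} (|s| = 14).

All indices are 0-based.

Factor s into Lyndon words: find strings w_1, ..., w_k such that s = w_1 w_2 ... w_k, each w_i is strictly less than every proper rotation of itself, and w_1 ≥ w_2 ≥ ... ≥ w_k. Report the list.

emit factor 1: 'ad' (i=0, period=2)
emit factor 2: 'abcdaddcdbb' (i=2, period=11)
emit factor 3: 'a' (i=13, period=1)

["ad", "abcdaddcdbb", "a"]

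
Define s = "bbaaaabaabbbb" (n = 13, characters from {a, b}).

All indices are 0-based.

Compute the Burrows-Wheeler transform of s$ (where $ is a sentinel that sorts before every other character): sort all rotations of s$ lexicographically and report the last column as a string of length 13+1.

rank  rotation        last
    0  $bbaaaabaabbbb  b
    1  aaaabaabbbb$bb  b
    2  aaabaabbbb$bba  a
    3  aabaabbbb$bbaa  a
    4  aabbbb$bbaaaab  b
    5  abaabbbb$bbaaa  a
    6  abbbb$bbaaaaba  a
    7  b$bbaaaabaabbb  b
    8  baaaabaabbbb$b  b
    9  baabbbb$bbaaaa  a
   10  bb$bbaaaabaabb  b
   11  bbaaaabaabbbb$  $
   12  bbb$bbaaaabaab  b
   13  bbbb$bbaaaabaa  a

bbaabaabbab$ba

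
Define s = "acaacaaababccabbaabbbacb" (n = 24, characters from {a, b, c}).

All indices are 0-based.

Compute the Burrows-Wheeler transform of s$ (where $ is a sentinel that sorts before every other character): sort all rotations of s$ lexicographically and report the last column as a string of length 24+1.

rank  rotation                   last
    0  $acaacaaababccabbaabbbacb  b
    1  aaababccabbaabbbacb$acaac  c
    2  aababccabbaabbbacb$acaaca  a
    3  aabbbacb$acaacaaababccabb  b
    4  aacaaababccabbaabbbacb$ac  c
    5  ababccabbaabbbacb$acaacaa  a
    6  abbaabbbacb$acaacaaababcc  c
    7  abbbacb$acaacaaababccabba  a
    8  abccabbaabbbacb$acaacaaab  b
    9  acaaababccabbaabbbacb$aca  a
   10  acaacaaababccabbaabbbacb$  $
   11  acb$acaacaaababccabbaabbb  b
   12  b$acaacaaababccabbaabbbac  c
   13  baabbbacb$acaacaaababccab  b
   14  babccabbaabbbacb$acaacaaa  a
   15  bacb$acaacaaababccabbaabb  b
   16  bbaabbbacb$acaacaaababcca  a
   17  bbacb$acaacaaababccabbaab  b
   18  bbbacb$acaacaaababccabbaa  a
   19  bccabbaabbbacb$acaacaaaba  a
   20  caaababccabbaabbbacb$acaa  a
   21  caacaaababccabbaabbbacb$a  a
   22  cabbaabbbacb$acaacaaababc  c
   23  cb$acaacaaababccabbaabbba  a
   24  ccabbaabbbacb$acaacaaabab  b

bcabcacaba$bcbababaaaacab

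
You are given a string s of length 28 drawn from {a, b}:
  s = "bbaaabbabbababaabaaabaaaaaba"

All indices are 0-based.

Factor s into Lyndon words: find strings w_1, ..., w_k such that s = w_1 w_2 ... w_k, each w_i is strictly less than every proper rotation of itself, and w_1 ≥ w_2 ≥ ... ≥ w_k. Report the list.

emit factor 1: 'b' (i=0, period=1)
emit factor 2: 'b' (i=1, period=1)
emit factor 3: 'aaabbabbababaab' (i=2, period=15)
emit factor 4: 'aaab' (i=17, period=4)
emit factor 5: 'aaaaab' (i=21, period=6)
emit factor 6: 'a' (i=27, period=1)

["b", "b", "aaabbabbababaab", "aaab", "aaaaab", "a"]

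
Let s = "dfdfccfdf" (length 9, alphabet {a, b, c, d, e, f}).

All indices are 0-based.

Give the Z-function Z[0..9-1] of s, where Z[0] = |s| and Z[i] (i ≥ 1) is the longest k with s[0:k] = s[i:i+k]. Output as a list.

[9, 0, 2, 0, 0, 0, 0, 2, 0]

Z[0]=9
i=1: outside box; Z[1]=0
i=2: outside box; Z[2]=2 grow→box=[2,4)
i=3: min(r-i=1, Z[1]=0)=0; Z[3]=0
i=4: outside box; Z[4]=0
i=5: outside box; Z[5]=0
i=6: outside box; Z[6]=0
i=7: outside box; Z[7]=2 grow→box=[7,9)
i=8: min(r-i=1, Z[1]=0)=0; Z[8]=0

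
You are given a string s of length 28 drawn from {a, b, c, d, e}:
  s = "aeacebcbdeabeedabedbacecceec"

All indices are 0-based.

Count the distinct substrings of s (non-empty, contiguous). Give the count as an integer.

372

rank→(start, suffix):
  0 → (15, 'abedbacecceec')
  1 → (10, 'abeedabedbacecceec')
  2 → (2, 'acebcbdeabeedabedbacecceec')
  3 → (20, 'acecceec')
  4 → (0, 'aeacebcbdeabeedabedbacecceec')
  5 → (19, 'bacecceec')
  6 → (5, 'bcbdeabeedabedbacecceec')
  7 → (7, 'bdeabeedabedbacecceec')
  8 → (16, 'bedbacecceec')
  9 → (11, 'beedabedbacecceec')
  10 → (27, 'c')
  11 → (6, 'cbdeabeedabedbacecceec')
  12 → (23, 'cceec')
  13 → (3, 'cebcbdeabeedabedbacecceec')
  14 → (21, 'cecceec')
  15 → (24, 'ceec')
  16 → (14, 'dabedbacecceec')
  17 → (18, 'dbacecceec')
  18 → (8, 'deabeedabedbacecceec')
  19 → (9, 'eabeedabedbacecceec')
  20 → (1, 'eacebcbdeabeedabedbacecceec')
  21 → (4, 'ebcbdeabeedabedbacecceec')
  22 → (26, 'ec')
  23 → (22, 'ecceec')
  24 → (13, 'edabedbacecceec')
  25 → (17, 'edbacecceec')
  26 → (25, 'eec')
  27 → (12, 'eedabedbacecceec')

SA = [15, 10, 2, 20, 0, 19, 5, 7, 16, 11, 27, 6, 23, 3, 21, 24, 14, 18, 8, 9, 1, 4, 26, 22, 13, 17, 25, 12]
rank  pair      lcp
   1  s[15:],s[10:]  3  'abe'
   2  s[10:],s[2:]  1  'a'
   3  s[2:],s[20:]  3  'ace'
   4  s[20:],s[0:]  1  'a'
   5  s[0:],s[19:]  0  ''
   6  s[19:],s[5:]  1  'b'
   7  s[5:],s[7:]  1  'b'
   8  s[7:],s[16:]  1  'b'
   9  s[16:],s[11:]  2  'be'
  10  s[11:],s[27:]  0  ''
  11  s[27:],s[6:]  1  'c'
  12  s[6:],s[23:]  1  'c'
  13  s[23:],s[3:]  1  'c'
  14  s[3:],s[21:]  2  'ce'
  15  s[21:],s[24:]  2  'ce'
  16  s[24:],s[14:]  0  ''
  17  s[14:],s[18:]  1  'd'
  18  s[18:],s[8:]  1  'd'
  19  s[8:],s[9:]  0  ''
  20  s[9:],s[1:]  2  'ea'
  21  s[1:],s[4:]  1  'e'
  22  s[4:],s[26:]  1  'e'
  23  s[26:],s[22:]  2  'ec'
  24  s[22:],s[13:]  1  'e'
  25  s[13:],s[17:]  2  'ed'
  26  s[17:],s[25:]  1  'e'
  27  s[25:],s[12:]  2  'ee'

n(n+1)/2 = 28·29/2 = 406
Σ LCP = 0 + 3 + 1 + 3 + 1 + 0 + 1 + 1 + 1 + 2 + 0 + 1 + 1 + 1 + 2 + 2 + 0 + 1 + 1 + 0 + 2 + 1 + 1 + 2 + 1 + 2 + 1 + 2 = 34
distinct = 406 − 34 = 372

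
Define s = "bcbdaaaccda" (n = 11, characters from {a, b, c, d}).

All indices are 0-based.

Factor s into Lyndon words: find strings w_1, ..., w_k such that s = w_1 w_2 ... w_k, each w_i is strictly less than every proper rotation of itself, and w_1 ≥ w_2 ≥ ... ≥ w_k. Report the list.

emit factor 1: 'bcbd' (i=0, period=4)
emit factor 2: 'aaaccd' (i=4, period=6)
emit factor 3: 'a' (i=10, period=1)

["bcbd", "aaaccd", "a"]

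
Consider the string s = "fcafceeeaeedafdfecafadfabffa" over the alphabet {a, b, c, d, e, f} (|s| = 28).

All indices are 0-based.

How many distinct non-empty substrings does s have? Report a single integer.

rank | idx | suffix
   0 |  27 | a
   1 |  23 | abffa
   2 |  20 | adfabffa
   3 |   8 | aeedafdfecafadfabffa
   4 |  18 | afadfabffa
   5 |   2 | afceeeaeedafdfecafadfabffa
   6 |  12 | afdfecafadfabffa
   7 |  24 | bffa
   8 |  17 | cafadfabffa
   9 |   1 | cafceeeaeedafdfecafadfabffa
  10 |   4 | ceeeaeedafdfecafadfabffa
  11 |  11 | dafdfecafadfabffa
  12 |  21 | dfabffa
  13 |  14 | dfecafadfabffa
  14 |   7 | eaeedafdfecafadfabffa
  15 |  16 | ecafadfabffa
  16 |  10 | edafdfecafadfabffa
  17 |   6 | eeaeedafdfecafadfabffa
  18 |   9 | eedafdfecafadfabffa
  19 |   5 | eeeaeedafdfecafadfabffa
  20 |  26 | fa
  21 |  22 | fabffa
  22 |  19 | fadfabffa
  23 |   0 | fcafceeeaeedafdfecafadfabffa
  24 |   3 | fceeeaeedafdfecafadfabffa
  25 |  13 | fdfecafadfabffa
  26 |  15 | fecafadfabffa
  27 |  25 | ffa

SA = [27, 23, 20, 8, 18, 2, 12, 24, 17, 1, 4, 11, 21, 14, 7, 16, 10, 6, 9, 5, 26, 22, 19, 0, 3, 13, 15, 25]
i: (SA[i-1],SA[i]) lcp shared
  1: (27,23) 1 'a'
  2: (23,20) 1 'a'
  3: (20,8) 1 'a'
  4: (8,18) 1 'a'
  5: (18,2) 2 'af'
  6: (2,12) 2 'af'
  7: (12,24) 0 ''
  8: (24,17) 0 ''
  9: (17,1) 3 'caf'
  10: (1,4) 1 'c'
  11: (4,11) 0 ''
  12: (11,21) 1 'd'
  13: (21,14) 2 'df'
  14: (14,7) 0 ''
  15: (7,16) 1 'e'
  16: (16,10) 1 'e'
  17: (10,6) 1 'e'
  18: (6,9) 2 'ee'
  19: (9,5) 2 'ee'
  20: (5,26) 0 ''
  21: (26,22) 2 'fa'
  22: (22,19) 2 'fa'
  23: (19,0) 1 'f'
  24: (0,3) 2 'fc'
  25: (3,13) 1 'f'
  26: (13,15) 1 'f'
  27: (15,25) 1 'f'

n(n+1)/2 = 28·29/2 = 406
Σ LCP = 0 + 1 + 1 + 1 + 1 + 2 + 2 + 0 + 0 + 3 + 1 + 0 + 1 + 2 + 0 + 1 + 1 + 1 + 2 + 2 + 0 + 2 + 2 + 1 + 2 + 1 + 1 + 1 = 32
distinct = 406 − 32 = 374

374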